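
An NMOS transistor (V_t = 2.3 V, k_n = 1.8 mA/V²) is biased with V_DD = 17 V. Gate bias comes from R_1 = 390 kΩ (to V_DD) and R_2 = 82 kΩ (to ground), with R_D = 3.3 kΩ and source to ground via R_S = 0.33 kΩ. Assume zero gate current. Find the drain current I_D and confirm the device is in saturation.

I_D ≈ 0.28 mA

V_G = V_DD·R_2/(R_1+R_2) = 17×82/472 = 2.95 V.
Assume saturation: I_D = (k_n/2)(V_GS − V_t)² with V_GS = V_G − I_D·R_S = 2.95 − 0.33·I_D.
Substituting gives 0.098·I_D² − 1.39·I_D + 0.384 = 0, with roots I_D = 0.282 or 13.9 mA.
The root I_D = 13.9 mA gives V_GS = -1.63 V ≤ V_t, so take I_D = 0.282 mA.
Then V_GS = 2.86 V and V_DS = V_DD − I_D(R_D+R_S) = 17 − 0.282×3.63 = 16 V.
Saturation requires V_DS ≥ V_GS − V_t = 0.56 V; 16 ≥ 0.56 ✓.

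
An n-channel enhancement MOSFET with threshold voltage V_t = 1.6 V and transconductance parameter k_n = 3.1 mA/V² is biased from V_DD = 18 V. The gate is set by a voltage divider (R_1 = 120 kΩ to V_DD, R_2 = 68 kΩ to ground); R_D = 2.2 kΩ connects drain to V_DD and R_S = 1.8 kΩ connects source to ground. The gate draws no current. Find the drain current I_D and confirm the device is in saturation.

V_G = V_DD·R_2/(R_1+R_2) = 18×68/188 = 6.51 V.
Assume saturation: I_D = (k_n/2)(V_GS − V_t)² with V_GS = V_G − I_D·R_S = 6.51 − 1.8·I_D.
Substituting gives 5.02·I_D² − 28.4·I_D + 37.4 = 0, with roots I_D = 2.08 or 3.57 mA.
The root I_D = 3.57 mA gives V_GS = 0.0821 V ≤ V_t, so take I_D = 2.08 mA.
Then V_GS = 2.76 V and V_DS = V_DD − I_D(R_D+R_S) = 18 − 2.08×4 = 9.66 V.
Saturation requires V_DS ≥ V_GS − V_t = 1.16 V; 9.66 ≥ 1.16 ✓.

I_D ≈ 2.1 mA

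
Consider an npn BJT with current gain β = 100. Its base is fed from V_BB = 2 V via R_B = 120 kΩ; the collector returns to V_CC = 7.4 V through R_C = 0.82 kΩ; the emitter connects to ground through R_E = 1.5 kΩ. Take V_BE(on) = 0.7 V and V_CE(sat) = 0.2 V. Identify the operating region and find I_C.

Assume active. Base-emitter loop: I_B = (V_BB − V_BE)/(R_B + (β+1)R_E) = (2 − 0.7)/(120 + 101×1.5) = 0.00479 mA.
I_C = β·I_B = 100×0.00479 = 0.479 mA.
V_CE = V_CC − I_C·R_C − I_E·R_E = 7.4 − 0.479×0.82 − 0.484×1.5 = 6.28 V > V_CE(sat), so the active-region assumption holds.

active; I_C ≈ 0.48 mA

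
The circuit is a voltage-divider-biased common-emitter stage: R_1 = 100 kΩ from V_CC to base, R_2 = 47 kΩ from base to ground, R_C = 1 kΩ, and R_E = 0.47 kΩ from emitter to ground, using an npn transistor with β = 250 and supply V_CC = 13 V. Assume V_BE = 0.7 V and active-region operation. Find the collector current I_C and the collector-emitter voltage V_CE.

Thevenize the base divider: V_Th = V_CC·R_2/(R_1+R_2) = 13×47/147 = 4.16 V, R_Th = R_1‖R_2 = 32 kΩ.
Base-emitter loop: V_Th = I_B·R_Th + V_BE + (β+1)I_B·R_E, so I_B = (4.16 − 0.7) / (32 + 251×0.47) = 0.0231 mA.
I_C = β·I_B = 250×0.0231 = 5.76 mA, and I_E = (β+1)I_B = 5.79 mA.
V_CE = V_CC − I_C·R_C − I_E·R_E = 13 − 5.76×1 − 5.79×0.47 = 4.52 V.
V_CE = 4.52 V > 0.2 V confirms active-region operation.

I_C ≈ 5.8 mA, V_CE ≈ 4.5 V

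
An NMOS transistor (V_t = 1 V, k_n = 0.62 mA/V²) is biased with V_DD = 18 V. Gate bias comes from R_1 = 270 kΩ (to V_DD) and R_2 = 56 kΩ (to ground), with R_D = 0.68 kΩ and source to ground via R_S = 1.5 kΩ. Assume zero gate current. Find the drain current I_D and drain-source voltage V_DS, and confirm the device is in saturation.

V_G = V_DD·R_2/(R_1+R_2) = 18×56/326 = 3.09 V.
Assume saturation: I_D = (k_n/2)(V_GS − V_t)² with V_GS = V_G − I_D·R_S = 3.09 − 1.5·I_D.
Substituting gives 0.698·I_D² − 2.95·I_D + 1.36 = 0, with roots I_D = 0.526 or 3.7 mA.
The root I_D = 3.7 mA gives V_GS = -2.45 V ≤ V_t, so take I_D = 0.526 mA.
Then V_GS = 2.3 V and V_DS = V_DD − I_D(R_D+R_S) = 18 − 0.526×2.18 = 16.9 V.
Saturation requires V_DS ≥ V_GS − V_t = 1.3 V; 16.9 ≥ 1.3 ✓.

I_D ≈ 0.53 mA, V_DS ≈ 17 V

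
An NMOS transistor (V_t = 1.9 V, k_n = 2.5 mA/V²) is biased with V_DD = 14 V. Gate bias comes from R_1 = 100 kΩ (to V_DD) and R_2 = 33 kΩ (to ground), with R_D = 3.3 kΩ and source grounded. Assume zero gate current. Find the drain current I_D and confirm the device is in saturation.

V_G = V_DD·R_2/(R_1+R_2) = 14×33/133 = 3.47 V. With the source grounded, V_GS = V_G = 3.47 V.
Assume saturation: I_D = (k_n/2)(V_GS − V_t)² = (2.5/2)×(3.47 − 1.9)² = 1.25×1.57² = 3.1 mA.
V_DS = V_DD − I_D·R_D = 14 − 3.1×3.3 = 3.78 V.
Saturation requires V_DS ≥ V_GS − V_t = 1.57 V; 3.78 ≥ 1.57 ✓.

I_D ≈ 3.1 mA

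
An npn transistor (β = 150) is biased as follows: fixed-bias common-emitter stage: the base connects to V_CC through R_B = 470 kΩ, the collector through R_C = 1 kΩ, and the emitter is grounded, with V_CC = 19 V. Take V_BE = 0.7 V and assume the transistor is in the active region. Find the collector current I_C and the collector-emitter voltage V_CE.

I_C ≈ 5.8 mA, V_CE ≈ 13 V

Base loop: V_CC = I_B·R_B + V_BE, so I_B = (19 − 0.7)/470 kΩ = 0.0389 mA.
In the active region I_C = β·I_B = 150 × 0.0389 = 5.84 mA.
Collector loop: V_CE = V_CC − I_C·R_C = 19 − 5.84×1 = 13.2 V.
Since V_CE = 13.2 V > V_CE(sat) ≈ 0.2 V, the transistor is in the active region as assumed.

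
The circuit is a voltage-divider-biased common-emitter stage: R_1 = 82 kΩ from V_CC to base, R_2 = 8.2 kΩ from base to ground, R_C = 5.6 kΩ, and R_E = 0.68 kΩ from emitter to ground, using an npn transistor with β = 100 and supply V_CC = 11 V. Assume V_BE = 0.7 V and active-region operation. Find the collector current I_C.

I_C ≈ 0.39 mA

Thevenize the base divider: V_Th = V_CC·R_2/(R_1+R_2) = 11×8.2/90.2 = 1 V, R_Th = R_1‖R_2 = 7.45 kΩ.
Base-emitter loop: V_Th = I_B·R_Th + V_BE + (β+1)I_B·R_E, so I_B = (1 − 0.7) / (7.45 + 101×0.68) = 0.00394 mA.
I_C = β·I_B = 100×0.00394 = 0.394 mA, and I_E = (β+1)I_B = 0.398 mA.
V_CE = V_CC − I_C·R_C − I_E·R_E = 11 − 0.394×5.6 − 0.398×0.68 = 8.52 V.
V_CE = 8.52 V > 0.2 V confirms active-region operation.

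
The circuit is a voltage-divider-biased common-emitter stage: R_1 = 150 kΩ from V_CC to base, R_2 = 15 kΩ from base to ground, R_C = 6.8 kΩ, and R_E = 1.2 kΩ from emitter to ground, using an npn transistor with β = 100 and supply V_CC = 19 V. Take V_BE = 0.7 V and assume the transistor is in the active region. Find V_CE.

V_CE ≈ 13 V

Thevenize the base divider: V_Th = V_CC·R_2/(R_1+R_2) = 19×15/165 = 1.73 V, R_Th = R_1‖R_2 = 13.6 kΩ.
Base-emitter loop: V_Th = I_B·R_Th + V_BE + (β+1)I_B·R_E, so I_B = (1.73 − 0.7) / (13.6 + 101×1.2) = 0.00762 mA.
I_C = β·I_B = 100×0.00762 = 0.762 mA, and I_E = (β+1)I_B = 0.769 mA.
V_CE = V_CC − I_C·R_C − I_E·R_E = 19 − 0.762×6.8 − 0.769×1.2 = 12.9 V.
V_CE = 12.9 V > 0.2 V confirms active-region operation.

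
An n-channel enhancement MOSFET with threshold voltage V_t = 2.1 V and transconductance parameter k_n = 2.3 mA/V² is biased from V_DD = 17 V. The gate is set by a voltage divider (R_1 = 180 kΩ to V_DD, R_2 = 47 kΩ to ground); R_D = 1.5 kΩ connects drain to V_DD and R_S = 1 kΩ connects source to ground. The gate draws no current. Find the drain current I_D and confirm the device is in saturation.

V_G = V_DD·R_2/(R_1+R_2) = 17×47/227 = 3.52 V.
Assume saturation: I_D = (k_n/2)(V_GS − V_t)² with V_GS = V_G − I_D·R_S = 3.52 − 1·I_D.
Substituting gives 1.15·I_D² − 4.27·I_D + 2.32 = 0, with roots I_D = 0.661 or 3.05 mA.
The root I_D = 3.05 mA gives V_GS = 0.472 V ≤ V_t, so take I_D = 0.661 mA.
Then V_GS = 2.86 V and V_DS = V_DD − I_D(R_D+R_S) = 17 − 0.661×2.5 = 15.3 V.
Saturation requires V_DS ≥ V_GS − V_t = 0.758 V; 15.3 ≥ 0.758 ✓.

I_D ≈ 0.66 mA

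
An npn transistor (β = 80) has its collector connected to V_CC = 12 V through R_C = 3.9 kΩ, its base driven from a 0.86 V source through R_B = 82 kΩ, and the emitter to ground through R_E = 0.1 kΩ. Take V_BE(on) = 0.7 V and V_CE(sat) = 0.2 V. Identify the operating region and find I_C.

Assume active. Base-emitter loop: I_B = (V_BB − V_BE)/(R_B + (β+1)R_E) = (0.86 − 0.7)/(82 + 81×0.1) = 0.00178 mA.
I_C = β·I_B = 80×0.00178 = 0.142 mA.
V_CE = V_CC − I_C·R_C − I_E·R_E = 12 − 0.142×3.9 − 0.144×0.1 = 11.4 V > V_CE(sat), so the active-region assumption holds.

active; I_C ≈ 0.14 mA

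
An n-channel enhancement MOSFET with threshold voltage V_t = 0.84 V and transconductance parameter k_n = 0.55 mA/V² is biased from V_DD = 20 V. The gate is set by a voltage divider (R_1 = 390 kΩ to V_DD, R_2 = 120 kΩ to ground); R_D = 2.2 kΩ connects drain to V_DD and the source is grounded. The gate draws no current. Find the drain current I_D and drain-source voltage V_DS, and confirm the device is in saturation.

I_D ≈ 4.1 mA, V_DS ≈ 11 V

V_G = V_DD·R_2/(R_1+R_2) = 20×120/510 = 4.71 V. With the source grounded, V_GS = V_G = 4.71 V.
Assume saturation: I_D = (k_n/2)(V_GS − V_t)² = (0.55/2)×(4.71 − 0.84)² = 0.275×3.87² = 4.11 mA.
V_DS = V_DD − I_D·R_D = 20 − 4.11×2.2 = 11 V.
Saturation requires V_DS ≥ V_GS − V_t = 3.87 V; 11 ≥ 3.87 ✓.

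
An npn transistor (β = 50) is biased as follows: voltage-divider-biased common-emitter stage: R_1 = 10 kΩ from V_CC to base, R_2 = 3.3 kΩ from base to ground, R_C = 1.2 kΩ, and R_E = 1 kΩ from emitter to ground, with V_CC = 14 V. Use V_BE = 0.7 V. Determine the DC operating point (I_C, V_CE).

I_C ≈ 2.6 mA, V_CE ≈ 8.2 V

Thevenize the base divider: V_Th = V_CC·R_2/(R_1+R_2) = 14×3.3/13.3 = 3.47 V, R_Th = R_1‖R_2 = 2.48 kΩ.
Base-emitter loop: V_Th = I_B·R_Th + V_BE + (β+1)I_B·R_E, so I_B = (3.47 − 0.7) / (2.48 + 51×1) = 0.0519 mA.
I_C = β·I_B = 50×0.0519 = 2.59 mA, and I_E = (β+1)I_B = 2.65 mA.
V_CE = V_CC − I_C·R_C − I_E·R_E = 14 − 2.59×1.2 − 2.65×1 = 8.24 V.
V_CE = 8.24 V > 0.2 V confirms active-region operation.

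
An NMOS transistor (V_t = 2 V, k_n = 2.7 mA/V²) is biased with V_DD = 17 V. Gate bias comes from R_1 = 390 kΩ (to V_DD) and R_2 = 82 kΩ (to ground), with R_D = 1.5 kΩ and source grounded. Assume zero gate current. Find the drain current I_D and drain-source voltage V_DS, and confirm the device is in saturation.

V_G = V_DD·R_2/(R_1+R_2) = 17×82/472 = 2.95 V. With the source grounded, V_GS = V_G = 2.95 V.
Assume saturation: I_D = (k_n/2)(V_GS − V_t)² = (2.7/2)×(2.95 − 2)² = 1.35×0.953² = 1.23 mA.
V_DS = V_DD − I_D·R_D = 17 − 1.23×1.5 = 15.2 V.
Saturation requires V_DS ≥ V_GS − V_t = 0.953 V; 15.2 ≥ 0.953 ✓.

I_D ≈ 1.2 mA, V_DS ≈ 15 V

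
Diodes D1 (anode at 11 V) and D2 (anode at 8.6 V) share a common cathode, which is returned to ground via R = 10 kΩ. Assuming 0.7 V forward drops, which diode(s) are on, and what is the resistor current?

Only D1 conducts; I_R ≈ 1 mA

Assume both conduct. Then node N would need to be at both 11−0.7 = 10.3 V and 8.6−0.7 = 7.9 V, which is impossible.
Assume only D1 conducts: V_N = 11 − 0.7 = 10.3 V, so I_R = 10.3/10 = 1.03 mA.
Check D2: its anode-to-cathode voltage is 8.6 − 10.3 = -1.7 V < 0.7 V, so it is off. The assumption is consistent.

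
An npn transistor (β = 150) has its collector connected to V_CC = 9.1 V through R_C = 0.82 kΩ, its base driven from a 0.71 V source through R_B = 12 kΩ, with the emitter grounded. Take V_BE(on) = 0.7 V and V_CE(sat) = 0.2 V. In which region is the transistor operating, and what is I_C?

active; I_C ≈ 0.13 mA

Assume active. Base-emitter loop: I_B = (V_BB − V_BE)/R_B = (0.71 − 0.7)/12 = 0.000833 mA.
I_C = β·I_B = 150×0.000833 = 0.125 mA.
V_CE = V_CC − I_C·R_C = 9.1 − 0.125×0.82 = 9 V > V_CE(sat), so the active-region assumption holds.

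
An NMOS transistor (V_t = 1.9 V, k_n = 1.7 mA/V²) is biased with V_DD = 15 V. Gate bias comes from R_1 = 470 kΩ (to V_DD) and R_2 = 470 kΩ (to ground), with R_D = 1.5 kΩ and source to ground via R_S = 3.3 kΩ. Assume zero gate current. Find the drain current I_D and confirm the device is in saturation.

I_D ≈ 1.3 mA

V_G = V_DD·R_2/(R_1+R_2) = 15×470/940 = 7.5 V.
Assume saturation: I_D = (k_n/2)(V_GS − V_t)² with V_GS = V_G − I_D·R_S = 7.5 − 3.3·I_D.
Substituting gives 9.26·I_D² − 32.4·I_D + 26.7 = 0, with roots I_D = 1.32 or 2.18 mA.
The root I_D = 2.18 mA gives V_GS = 0.298 V ≤ V_t, so take I_D = 1.32 mA.
Then V_GS = 3.15 V and V_DS = V_DD − I_D(R_D+R_S) = 15 − 1.32×4.8 = 8.67 V.
Saturation requires V_DS ≥ V_GS − V_t = 1.25 V; 8.67 ≥ 1.25 ✓.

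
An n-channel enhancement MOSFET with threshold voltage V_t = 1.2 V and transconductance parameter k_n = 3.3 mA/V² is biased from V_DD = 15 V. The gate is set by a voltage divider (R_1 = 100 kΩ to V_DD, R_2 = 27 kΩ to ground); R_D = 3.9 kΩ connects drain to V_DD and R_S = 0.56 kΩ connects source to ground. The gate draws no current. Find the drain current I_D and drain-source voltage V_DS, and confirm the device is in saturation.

I_D ≈ 1.7 mA, V_DS ≈ 7.3 V

V_G = V_DD·R_2/(R_1+R_2) = 15×27/127 = 3.19 V.
Assume saturation: I_D = (k_n/2)(V_GS − V_t)² with V_GS = V_G − I_D·R_S = 3.19 − 0.56·I_D.
Substituting gives 0.517·I_D² − 4.68·I_D + 6.53 = 0, with roots I_D = 1.73 or 7.31 mA.
The root I_D = 7.31 mA gives V_GS = -0.905 V ≤ V_t, so take I_D = 1.73 mA.
Then V_GS = 2.22 V and V_DS = V_DD − I_D(R_D+R_S) = 15 − 1.73×4.46 = 7.3 V.
Saturation requires V_DS ≥ V_GS − V_t = 1.02 V; 7.3 ≥ 1.02 ✓.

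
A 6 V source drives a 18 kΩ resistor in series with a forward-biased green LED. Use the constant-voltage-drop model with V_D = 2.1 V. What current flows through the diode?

I ≈ 0.22 mA

KVL around the loop: 6 = V_D + I·R = 2.1 + I × 18 kΩ.
So I = (6 − 2.1) / 18 kΩ = 3.9 / 18 = 0.217 mA.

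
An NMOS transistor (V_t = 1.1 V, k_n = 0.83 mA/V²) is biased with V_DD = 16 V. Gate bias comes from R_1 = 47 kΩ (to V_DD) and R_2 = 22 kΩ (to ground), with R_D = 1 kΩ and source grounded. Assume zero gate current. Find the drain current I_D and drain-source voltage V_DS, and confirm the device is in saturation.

V_G = V_DD·R_2/(R_1+R_2) = 16×22/69 = 5.1 V. With the source grounded, V_GS = V_G = 5.1 V.
Assume saturation: I_D = (k_n/2)(V_GS − V_t)² = (0.83/2)×(5.1 − 1.1)² = 0.415×4² = 6.64 mA.
V_DS = V_DD − I_D·R_D = 16 − 6.64×1 = 9.36 V.
Saturation requires V_DS ≥ V_GS − V_t = 4 V; 9.36 ≥ 4 ✓.

I_D ≈ 6.6 mA, V_DS ≈ 9.4 V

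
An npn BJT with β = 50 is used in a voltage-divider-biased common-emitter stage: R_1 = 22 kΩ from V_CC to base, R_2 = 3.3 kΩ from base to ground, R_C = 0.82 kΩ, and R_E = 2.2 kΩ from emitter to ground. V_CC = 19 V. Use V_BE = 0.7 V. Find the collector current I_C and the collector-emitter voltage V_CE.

I_C ≈ 0.77 mA, V_CE ≈ 17 V

Thevenize the base divider: V_Th = V_CC·R_2/(R_1+R_2) = 19×3.3/25.3 = 2.48 V, R_Th = R_1‖R_2 = 2.87 kΩ.
Base-emitter loop: V_Th = I_B·R_Th + V_BE + (β+1)I_B·R_E, so I_B = (2.48 − 0.7) / (2.87 + 51×2.2) = 0.0155 mA.
I_C = β·I_B = 50×0.0155 = 0.773 mA, and I_E = (β+1)I_B = 0.788 mA.
V_CE = V_CC − I_C·R_C − I_E·R_E = 19 − 0.773×0.82 − 0.788×2.2 = 16.6 V.
V_CE = 16.6 V > 0.2 V confirms active-region operation.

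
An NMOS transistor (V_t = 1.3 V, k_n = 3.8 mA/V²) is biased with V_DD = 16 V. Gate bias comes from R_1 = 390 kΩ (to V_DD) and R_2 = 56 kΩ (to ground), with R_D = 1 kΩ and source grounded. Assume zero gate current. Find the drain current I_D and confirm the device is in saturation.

I_D ≈ 0.96 mA

V_G = V_DD·R_2/(R_1+R_2) = 16×56/446 = 2.01 V. With the source grounded, V_GS = V_G = 2.01 V.
Assume saturation: I_D = (k_n/2)(V_GS − V_t)² = (3.8/2)×(2.01 − 1.3)² = 1.9×0.709² = 0.955 mA.
V_DS = V_DD − I_D·R_D = 16 − 0.955×1 = 15 V.
Saturation requires V_DS ≥ V_GS − V_t = 0.709 V; 15 ≥ 0.709 ✓.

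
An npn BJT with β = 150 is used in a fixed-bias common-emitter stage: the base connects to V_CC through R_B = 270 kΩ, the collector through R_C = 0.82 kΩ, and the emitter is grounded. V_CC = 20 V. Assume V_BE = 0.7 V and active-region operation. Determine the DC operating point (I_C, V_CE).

Base loop: V_CC = I_B·R_B + V_BE, so I_B = (20 − 0.7)/270 kΩ = 0.0715 mA.
In the active region I_C = β·I_B = 150 × 0.0715 = 10.7 mA.
Collector loop: V_CE = V_CC − I_C·R_C = 20 − 10.7×0.82 = 11.2 V.
Since V_CE = 11.2 V > V_CE(sat) ≈ 0.2 V, the transistor is in the active region as assumed.

I_C ≈ 11 mA, V_CE ≈ 11 V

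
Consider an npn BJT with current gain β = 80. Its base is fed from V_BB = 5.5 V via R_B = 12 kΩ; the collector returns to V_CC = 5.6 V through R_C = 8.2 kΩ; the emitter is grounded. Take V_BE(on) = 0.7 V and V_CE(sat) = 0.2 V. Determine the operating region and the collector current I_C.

saturation; I_C ≈ 0.66 mA

Assume active: I_B = (5.5 − 0.7)/12 = 0.4 mA, giving I_C = β·I_B = 32 mA.
But then V_CE = 5.6 − 32×8.2 = -257 V < V_CE(sat) = 0.2 V — impossible in the active region.
So the transistor is saturated. With V_CE = 0.2 V, I_C = (V_CC − 0.2)/R_C = 5.4/8.2 = 0.659 mA.
Check: β·I_B = 32 mA > I_C = 0.659 mA, confirming saturation.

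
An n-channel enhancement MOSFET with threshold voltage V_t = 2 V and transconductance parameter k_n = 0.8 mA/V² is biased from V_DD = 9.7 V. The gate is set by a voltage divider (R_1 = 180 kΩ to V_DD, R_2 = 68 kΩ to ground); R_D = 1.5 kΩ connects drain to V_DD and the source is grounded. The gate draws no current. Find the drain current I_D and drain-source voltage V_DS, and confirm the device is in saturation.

V_G = V_DD·R_2/(R_1+R_2) = 9.7×68/248 = 2.66 V. With the source grounded, V_GS = V_G = 2.66 V.
Assume saturation: I_D = (k_n/2)(V_GS − V_t)² = (0.8/2)×(2.66 − 2)² = 0.4×0.66² = 0.174 mA.
V_DS = V_DD − I_D·R_D = 9.7 − 0.174×1.5 = 9.44 V.
Saturation requires V_DS ≥ V_GS − V_t = 0.66 V; 9.44 ≥ 0.66 ✓.

I_D ≈ 0.17 mA, V_DS ≈ 9.4 V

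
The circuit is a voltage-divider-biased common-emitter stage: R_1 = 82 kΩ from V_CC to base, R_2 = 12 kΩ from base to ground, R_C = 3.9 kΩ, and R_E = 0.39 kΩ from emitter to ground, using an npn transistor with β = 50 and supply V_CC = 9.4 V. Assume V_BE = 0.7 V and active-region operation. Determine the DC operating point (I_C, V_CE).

I_C ≈ 0.82 mA, V_CE ≈ 5.9 V

Thevenize the base divider: V_Th = V_CC·R_2/(R_1+R_2) = 9.4×12/94 = 1.2 V, R_Th = R_1‖R_2 = 10.5 kΩ.
Base-emitter loop: V_Th = I_B·R_Th + V_BE + (β+1)I_B·R_E, so I_B = (1.2 − 0.7) / (10.5 + 51×0.39) = 0.0165 mA.
I_C = β·I_B = 50×0.0165 = 0.824 mA, and I_E = (β+1)I_B = 0.84 mA.
V_CE = V_CC − I_C·R_C − I_E·R_E = 9.4 − 0.824×3.9 − 0.84×0.39 = 5.86 V.
V_CE = 5.86 V > 0.2 V confirms active-region operation.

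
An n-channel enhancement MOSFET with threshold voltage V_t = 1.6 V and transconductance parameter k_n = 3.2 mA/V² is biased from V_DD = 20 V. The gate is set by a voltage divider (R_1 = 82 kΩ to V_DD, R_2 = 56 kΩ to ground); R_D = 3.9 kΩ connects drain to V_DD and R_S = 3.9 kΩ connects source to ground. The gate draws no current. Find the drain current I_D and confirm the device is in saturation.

V_G = V_DD·R_2/(R_1+R_2) = 20×56/138 = 8.12 V.
Assume saturation: I_D = (k_n/2)(V_GS − V_t)² with V_GS = V_G − I_D·R_S = 8.12 − 3.9·I_D.
Substituting gives 24.3·I_D² − 82.3·I_D + 67.9 = 0, with roots I_D = 1.43 or 1.95 mA.
The root I_D = 1.95 mA gives V_GS = 0.495 V ≤ V_t, so take I_D = 1.43 mA.
Then V_GS = 2.54 V and V_DS = V_DD − I_D(R_D+R_S) = 20 − 1.43×7.8 = 8.86 V.
Saturation requires V_DS ≥ V_GS − V_t = 0.945 V; 8.86 ≥ 0.945 ✓.

I_D ≈ 1.4 mA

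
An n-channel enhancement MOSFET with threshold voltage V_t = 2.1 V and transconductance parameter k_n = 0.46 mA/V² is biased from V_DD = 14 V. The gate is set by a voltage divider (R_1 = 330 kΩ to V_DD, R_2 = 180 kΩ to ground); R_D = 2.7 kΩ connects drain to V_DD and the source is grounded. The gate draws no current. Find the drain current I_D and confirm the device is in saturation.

V_G = V_DD·R_2/(R_1+R_2) = 14×180/510 = 4.94 V. With the source grounded, V_GS = V_G = 4.94 V.
Assume saturation: I_D = (k_n/2)(V_GS − V_t)² = (0.46/2)×(4.94 − 2.1)² = 0.23×2.84² = 1.86 mA.
V_DS = V_DD − I_D·R_D = 14 − 1.86×2.7 = 8.99 V.
Saturation requires V_DS ≥ V_GS − V_t = 2.84 V; 8.99 ≥ 2.84 ✓.

I_D ≈ 1.9 mA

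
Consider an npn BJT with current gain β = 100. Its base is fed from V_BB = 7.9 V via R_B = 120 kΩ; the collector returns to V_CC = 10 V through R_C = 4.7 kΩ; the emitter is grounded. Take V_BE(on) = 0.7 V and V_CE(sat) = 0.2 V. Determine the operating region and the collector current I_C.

saturation; I_C ≈ 2.1 mA

Assume active: I_B = (7.9 − 0.7)/120 = 0.06 mA, giving I_C = β·I_B = 6 mA.
But then V_CE = 10 − 6×4.7 = -18.2 V < V_CE(sat) = 0.2 V — impossible in the active region.
So the transistor is saturated. With V_CE = 0.2 V, I_C = (V_CC − 0.2)/R_C = 9.8/4.7 = 2.09 mA.
Check: β·I_B = 6 mA > I_C = 2.09 mA, confirming saturation.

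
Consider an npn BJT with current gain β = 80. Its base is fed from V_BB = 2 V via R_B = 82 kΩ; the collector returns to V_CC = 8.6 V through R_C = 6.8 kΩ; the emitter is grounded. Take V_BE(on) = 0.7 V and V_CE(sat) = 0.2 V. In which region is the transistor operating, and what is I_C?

saturation; I_C ≈ 1.2 mA

Assume active: I_B = (2 − 0.7)/82 = 0.0159 mA, giving I_C = β·I_B = 1.27 mA.
But then V_CE = 8.6 − 1.27×6.8 = -0.0244 V < V_CE(sat) = 0.2 V — impossible in the active region.
So the transistor is saturated. With V_CE = 0.2 V, I_C = (V_CC − 0.2)/R_C = 8.4/6.8 = 1.24 mA.
Check: β·I_B = 1.27 mA > I_C = 1.24 mA, confirming saturation.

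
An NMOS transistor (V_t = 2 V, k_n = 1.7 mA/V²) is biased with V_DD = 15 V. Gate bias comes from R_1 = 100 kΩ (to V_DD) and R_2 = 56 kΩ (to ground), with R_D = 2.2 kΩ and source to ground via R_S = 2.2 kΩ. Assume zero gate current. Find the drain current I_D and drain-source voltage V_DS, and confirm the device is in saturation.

V_G = V_DD·R_2/(R_1+R_2) = 15×56/156 = 5.38 V.
Assume saturation: I_D = (k_n/2)(V_GS − V_t)² with V_GS = V_G − I_D·R_S = 5.38 − 2.2·I_D.
Substituting gives 4.11·I_D² − 13.7·I_D + 9.74 = 0, with roots I_D = 1.04 or 2.28 mA.
The root I_D = 2.28 mA gives V_GS = 0.361 V ≤ V_t, so take I_D = 1.04 mA.
Then V_GS = 3.1 V and V_DS = V_DD − I_D(R_D+R_S) = 15 − 1.04×4.4 = 10.4 V.
Saturation requires V_DS ≥ V_GS − V_t = 1.1 V; 10.4 ≥ 1.1 ✓.

I_D ≈ 1 mA, V_DS ≈ 10 V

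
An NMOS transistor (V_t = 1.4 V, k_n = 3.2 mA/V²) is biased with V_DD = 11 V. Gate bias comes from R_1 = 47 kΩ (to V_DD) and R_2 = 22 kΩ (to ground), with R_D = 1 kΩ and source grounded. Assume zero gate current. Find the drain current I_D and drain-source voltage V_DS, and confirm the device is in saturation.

V_G = V_DD·R_2/(R_1+R_2) = 11×22/69 = 3.51 V. With the source grounded, V_GS = V_G = 3.51 V.
Assume saturation: I_D = (k_n/2)(V_GS − V_t)² = (3.2/2)×(3.51 − 1.4)² = 1.6×2.11² = 7.1 mA.
V_DS = V_DD − I_D·R_D = 11 − 7.1×1 = 3.9 V.
Saturation requires V_DS ≥ V_GS − V_t = 2.11 V; 3.9 ≥ 2.11 ✓.

I_D ≈ 7.1 mA, V_DS ≈ 3.9 V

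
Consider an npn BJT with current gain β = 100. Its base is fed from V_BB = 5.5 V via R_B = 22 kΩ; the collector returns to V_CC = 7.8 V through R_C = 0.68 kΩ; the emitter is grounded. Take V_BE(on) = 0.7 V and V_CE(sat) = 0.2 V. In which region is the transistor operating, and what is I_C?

Assume active: I_B = (5.5 − 0.7)/22 = 0.218 mA, giving I_C = β·I_B = 21.8 mA.
But then V_CE = 7.8 − 21.8×0.68 = -7.04 V < V_CE(sat) = 0.2 V — impossible in the active region.
So the transistor is saturated. With V_CE = 0.2 V, I_C = (V_CC − 0.2)/R_C = 7.6/0.68 = 11.2 mA.
Check: β·I_B = 21.8 mA > I_C = 11.2 mA, confirming saturation.

saturation; I_C ≈ 11 mA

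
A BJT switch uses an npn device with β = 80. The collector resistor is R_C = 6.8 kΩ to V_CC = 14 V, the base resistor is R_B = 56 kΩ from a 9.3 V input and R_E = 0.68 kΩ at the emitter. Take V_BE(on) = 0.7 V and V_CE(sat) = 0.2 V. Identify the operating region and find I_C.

Assume active: I_B = (9.3 − 0.7)/(56 + 81×0.68) = 0.0774 mA, I_C = β·I_B = 6.19 mA.
Then V_CE = 14 − 6.19×6.8 − 6.27×0.68 = -32.4 V < 0.2 V — the active assumption fails.
Re-solve with V_CE = 0.2 V. KCL at the emitter: V_E/R_E = (V_BB−0.7−V_E)/R_B + (V_CC−0.2−V_E)/R_C, giving V_E = 1.33 V.
I_C = (V_CC − 0.2 − V_E)/R_C = (13.8 − 1.33)/6.8 = 1.83 mA.
Check: I_B = (8.6 − 1.33)/56 = 0.13 mA, and β·I_B = 10.4 mA > I_C, confirming saturation.

saturation; I_C ≈ 1.8 mA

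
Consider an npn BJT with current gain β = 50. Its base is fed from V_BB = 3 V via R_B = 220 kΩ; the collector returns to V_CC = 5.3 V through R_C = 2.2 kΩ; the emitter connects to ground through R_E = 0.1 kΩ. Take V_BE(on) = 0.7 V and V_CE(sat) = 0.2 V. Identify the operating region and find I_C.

active; I_C ≈ 0.51 mA

Assume active. Base-emitter loop: I_B = (V_BB − V_BE)/(R_B + (β+1)R_E) = (3 − 0.7)/(220 + 51×0.1) = 0.0102 mA.
I_C = β·I_B = 50×0.0102 = 0.511 mA.
V_CE = V_CC − I_C·R_C − I_E·R_E = 5.3 − 0.511×2.2 − 0.521×0.1 = 4.12 V > V_CE(sat), so the active-region assumption holds.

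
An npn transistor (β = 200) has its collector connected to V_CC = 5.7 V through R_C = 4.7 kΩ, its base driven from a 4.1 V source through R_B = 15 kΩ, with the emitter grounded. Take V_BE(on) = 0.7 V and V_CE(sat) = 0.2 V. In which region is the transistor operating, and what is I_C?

saturation; I_C ≈ 1.2 mA

Assume active: I_B = (4.1 − 0.7)/15 = 0.227 mA, giving I_C = β·I_B = 45.3 mA.
But then V_CE = 5.7 − 45.3×4.7 = -207 V < V_CE(sat) = 0.2 V — impossible in the active region.
So the transistor is saturated. With V_CE = 0.2 V, I_C = (V_CC − 0.2)/R_C = 5.5/4.7 = 1.17 mA.
Check: β·I_B = 45.3 mA > I_C = 1.17 mA, confirming saturation.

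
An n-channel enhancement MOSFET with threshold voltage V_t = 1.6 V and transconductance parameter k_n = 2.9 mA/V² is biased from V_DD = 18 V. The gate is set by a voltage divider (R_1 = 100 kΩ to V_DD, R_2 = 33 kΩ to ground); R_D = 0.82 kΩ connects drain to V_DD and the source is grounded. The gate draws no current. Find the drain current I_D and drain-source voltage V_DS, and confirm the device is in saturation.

I_D ≈ 12 mA, V_DS ≈ 8.2 V

V_G = V_DD·R_2/(R_1+R_2) = 18×33/133 = 4.47 V. With the source grounded, V_GS = V_G = 4.47 V.
Assume saturation: I_D = (k_n/2)(V_GS − V_t)² = (2.9/2)×(4.47 − 1.6)² = 1.45×2.87² = 11.9 mA.
V_DS = V_DD − I_D·R_D = 18 − 11.9×0.82 = 8.23 V.
Saturation requires V_DS ≥ V_GS − V_t = 2.87 V; 8.23 ≥ 2.87 ✓.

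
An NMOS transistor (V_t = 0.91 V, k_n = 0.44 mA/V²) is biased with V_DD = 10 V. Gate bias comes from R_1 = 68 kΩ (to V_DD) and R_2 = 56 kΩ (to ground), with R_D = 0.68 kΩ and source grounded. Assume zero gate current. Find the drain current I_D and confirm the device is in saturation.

I_D ≈ 2.9 mA

V_G = V_DD·R_2/(R_1+R_2) = 10×56/124 = 4.52 V. With the source grounded, V_GS = V_G = 4.52 V.
Assume saturation: I_D = (k_n/2)(V_GS − V_t)² = (0.44/2)×(4.52 − 0.91)² = 0.22×3.61² = 2.86 mA.
V_DS = V_DD − I_D·R_D = 10 − 2.86×0.68 = 8.05 V.
Saturation requires V_DS ≥ V_GS − V_t = 3.61 V; 8.05 ≥ 3.61 ✓.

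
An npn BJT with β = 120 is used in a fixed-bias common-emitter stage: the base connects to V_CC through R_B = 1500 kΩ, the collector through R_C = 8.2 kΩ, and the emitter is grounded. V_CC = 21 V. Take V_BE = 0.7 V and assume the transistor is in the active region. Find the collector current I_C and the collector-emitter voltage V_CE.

Base loop: V_CC = I_B·R_B + V_BE, so I_B = (21 − 0.7)/1500 kΩ = 0.0135 mA.
In the active region I_C = β·I_B = 120 × 0.0135 = 1.62 mA.
Collector loop: V_CE = V_CC − I_C·R_C = 21 − 1.62×8.2 = 7.68 V.
Since V_CE = 7.68 V > V_CE(sat) ≈ 0.2 V, the transistor is in the active region as assumed.

I_C ≈ 1.6 mA, V_CE ≈ 7.7 V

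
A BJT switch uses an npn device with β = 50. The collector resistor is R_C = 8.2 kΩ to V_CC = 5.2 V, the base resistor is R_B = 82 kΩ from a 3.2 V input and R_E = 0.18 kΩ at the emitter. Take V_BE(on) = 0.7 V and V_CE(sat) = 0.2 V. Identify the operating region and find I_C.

Assume active: I_B = (3.2 − 0.7)/(82 + 51×0.18) = 0.0274 mA, I_C = β·I_B = 1.37 mA.
Then V_CE = 5.2 − 1.37×8.2 − 1.4×0.18 = -6.29 V < 0.2 V — the active assumption fails.
Re-solve with V_CE = 0.2 V. KCL at the emitter: V_E/R_E = (V_BB−0.7−V_E)/R_B + (V_CC−0.2−V_E)/R_C, giving V_E = 0.113 V.
I_C = (V_CC − 0.2 − V_E)/R_C = (5 − 0.113)/8.2 = 0.596 mA.
Check: I_B = (2.5 − 0.113)/82 = 0.0291 mA, and β·I_B = 1.46 mA > I_C, confirming saturation.

saturation; I_C ≈ 0.6 mA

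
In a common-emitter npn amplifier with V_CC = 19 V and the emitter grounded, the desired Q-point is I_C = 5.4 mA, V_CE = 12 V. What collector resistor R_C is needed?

Collector loop: V_CC = I_C·R_C + V_CE.
R_C = (V_CC − V_CE)/I_C = (19 − 12)/5.4 = 1.3 kΩ.

R_C ≈ 1.3 kΩ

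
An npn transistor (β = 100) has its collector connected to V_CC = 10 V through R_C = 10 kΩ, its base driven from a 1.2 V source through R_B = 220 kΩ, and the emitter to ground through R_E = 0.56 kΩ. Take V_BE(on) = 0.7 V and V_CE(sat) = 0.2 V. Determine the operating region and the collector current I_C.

active; I_C ≈ 0.18 mA

Assume active. Base-emitter loop: I_B = (V_BB − V_BE)/(R_B + (β+1)R_E) = (1.2 − 0.7)/(220 + 101×0.56) = 0.00181 mA.
I_C = β·I_B = 100×0.00181 = 0.181 mA.
V_CE = V_CC − I_C·R_C − I_E·R_E = 10 − 0.181×10 − 0.183×0.56 = 8.09 V > V_CE(sat), so the active-region assumption holds.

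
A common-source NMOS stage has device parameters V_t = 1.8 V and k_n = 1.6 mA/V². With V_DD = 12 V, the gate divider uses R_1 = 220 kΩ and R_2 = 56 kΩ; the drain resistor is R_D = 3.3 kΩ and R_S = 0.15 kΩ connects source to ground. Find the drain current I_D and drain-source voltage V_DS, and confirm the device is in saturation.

V_G = V_DD·R_2/(R_1+R_2) = 12×56/276 = 2.43 V.
Assume saturation: I_D = (k_n/2)(V_GS − V_t)² with V_GS = V_G − I_D·R_S = 2.43 − 0.15·I_D.
Substituting gives 0.018·I_D² − 1.15·I_D + 0.322 = 0, with roots I_D = 0.281 or 63.7 mA.
The root I_D = 63.7 mA gives V_GS = -7.13 V ≤ V_t, so take I_D = 0.281 mA.
Then V_GS = 2.39 V and V_DS = V_DD − I_D(R_D+R_S) = 12 − 0.281×3.45 = 11 V.
Saturation requires V_DS ≥ V_GS − V_t = 0.593 V; 11 ≥ 0.593 ✓.

I_D ≈ 0.28 mA, V_DS ≈ 11 V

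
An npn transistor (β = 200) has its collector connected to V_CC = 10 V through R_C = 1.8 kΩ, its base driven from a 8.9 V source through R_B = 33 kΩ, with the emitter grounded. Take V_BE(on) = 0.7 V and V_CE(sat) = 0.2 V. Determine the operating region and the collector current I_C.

Assume active: I_B = (8.9 − 0.7)/33 = 0.248 mA, giving I_C = β·I_B = 49.7 mA.
But then V_CE = 10 − 49.7×1.8 = -79.5 V < V_CE(sat) = 0.2 V — impossible in the active region.
So the transistor is saturated. With V_CE = 0.2 V, I_C = (V_CC − 0.2)/R_C = 9.8/1.8 = 5.44 mA.
Check: β·I_B = 49.7 mA > I_C = 5.44 mA, confirming saturation.

saturation; I_C ≈ 5.4 mA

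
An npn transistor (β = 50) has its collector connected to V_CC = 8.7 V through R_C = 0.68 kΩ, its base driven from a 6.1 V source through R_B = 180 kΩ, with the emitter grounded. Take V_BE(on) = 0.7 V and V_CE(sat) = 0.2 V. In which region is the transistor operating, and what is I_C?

active; I_C ≈ 1.5 mA

Assume active. Base-emitter loop: I_B = (V_BB − V_BE)/R_B = (6.1 − 0.7)/180 = 0.03 mA.
I_C = β·I_B = 50×0.03 = 1.5 mA.
V_CE = V_CC − I_C·R_C = 8.7 − 1.5×0.68 = 7.68 V > V_CE(sat), so the active-region assumption holds.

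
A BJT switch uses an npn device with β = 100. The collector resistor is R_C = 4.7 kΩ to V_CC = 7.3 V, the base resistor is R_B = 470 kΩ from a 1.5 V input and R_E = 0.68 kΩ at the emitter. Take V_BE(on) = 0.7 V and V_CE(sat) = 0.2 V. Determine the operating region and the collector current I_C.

active; I_C ≈ 0.15 mA

Assume active. Base-emitter loop: I_B = (V_BB − V_BE)/(R_B + (β+1)R_E) = (1.5 − 0.7)/(470 + 101×0.68) = 0.00149 mA.
I_C = β·I_B = 100×0.00149 = 0.149 mA.
V_CE = V_CC − I_C·R_C − I_E·R_E = 7.3 − 0.149×4.7 − 0.15×0.68 = 6.5 V > V_CE(sat), so the active-region assumption holds.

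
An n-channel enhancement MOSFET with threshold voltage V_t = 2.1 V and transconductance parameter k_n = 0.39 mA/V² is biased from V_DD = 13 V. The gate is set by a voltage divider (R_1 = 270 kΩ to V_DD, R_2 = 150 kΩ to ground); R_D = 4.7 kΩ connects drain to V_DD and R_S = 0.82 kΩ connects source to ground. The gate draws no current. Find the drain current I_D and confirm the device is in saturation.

V_G = V_DD·R_2/(R_1+R_2) = 13×150/420 = 4.64 V.
Assume saturation: I_D = (k_n/2)(V_GS − V_t)² with V_GS = V_G − I_D·R_S = 4.64 − 0.82·I_D.
Substituting gives 0.131·I_D² − 1.81·I_D + 1.26 = 0, with roots I_D = 0.734 or 13.1 mA.
The root I_D = 13.1 mA gives V_GS = -6.09 V ≤ V_t, so take I_D = 0.734 mA.
Then V_GS = 4.04 V and V_DS = V_DD − I_D(R_D+R_S) = 13 − 0.734×5.52 = 8.95 V.
Saturation requires V_DS ≥ V_GS − V_t = 1.94 V; 8.95 ≥ 1.94 ✓.

I_D ≈ 0.73 mA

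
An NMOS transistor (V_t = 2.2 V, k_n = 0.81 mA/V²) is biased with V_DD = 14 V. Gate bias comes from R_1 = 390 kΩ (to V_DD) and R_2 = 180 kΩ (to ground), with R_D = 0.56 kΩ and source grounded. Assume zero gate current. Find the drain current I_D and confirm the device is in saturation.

V_G = V_DD·R_2/(R_1+R_2) = 14×180/570 = 4.42 V. With the source grounded, V_GS = V_G = 4.42 V.
Assume saturation: I_D = (k_n/2)(V_GS − V_t)² = (0.81/2)×(4.42 − 2.2)² = 0.405×2.22² = 2 mA.
V_DS = V_DD − I_D·R_D = 14 − 2×0.56 = 12.9 V.
Saturation requires V_DS ≥ V_GS − V_t = 2.22 V; 12.9 ≥ 2.22 ✓.

I_D ≈ 2 mA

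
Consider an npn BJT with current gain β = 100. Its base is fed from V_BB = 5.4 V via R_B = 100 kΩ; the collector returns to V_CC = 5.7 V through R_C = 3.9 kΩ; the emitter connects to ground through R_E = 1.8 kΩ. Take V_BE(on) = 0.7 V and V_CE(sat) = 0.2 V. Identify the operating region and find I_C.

Assume active: I_B = (5.4 − 0.7)/(100 + 101×1.8) = 0.0167 mA, I_C = β·I_B = 1.67 mA.
Then V_CE = 5.7 − 1.67×3.9 − 1.68×1.8 = -3.84 V < 0.2 V — the active assumption fails.
Re-solve with V_CE = 0.2 V. KCL at the emitter: V_E/R_E = (V_BB−0.7−V_E)/R_B + (V_CC−0.2−V_E)/R_C, giving V_E = 1.77 V.
I_C = (V_CC − 0.2 − V_E)/R_C = (5.5 − 1.77)/3.9 = 0.956 mA.
Check: I_B = (4.7 − 1.77)/100 = 0.0293 mA, and β·I_B = 2.93 mA > I_C, confirming saturation.

saturation; I_C ≈ 0.96 mA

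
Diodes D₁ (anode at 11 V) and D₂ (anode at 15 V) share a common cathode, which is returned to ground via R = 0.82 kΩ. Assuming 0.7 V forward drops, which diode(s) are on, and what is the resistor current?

Only D₂ conducts; I_R ≈ 17 mA

Assume both conduct. Then node N would need to be at both 11−0.7 = 10.3 V and 15−0.7 = 14.3 V, which is impossible.
Assume only D₂ conducts: V_N = 15 − 0.7 = 14.3 V, so I_R = 14.3/0.82 = 17.4 mA.
Check D₁: its anode-to-cathode voltage is 11 − 14.3 = -3.3 V < 0.7 V, so it is off. The assumption is consistent.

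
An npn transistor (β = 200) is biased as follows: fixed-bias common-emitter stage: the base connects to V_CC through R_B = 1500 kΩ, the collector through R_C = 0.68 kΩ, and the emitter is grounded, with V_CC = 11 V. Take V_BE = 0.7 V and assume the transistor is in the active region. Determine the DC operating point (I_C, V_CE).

I_C ≈ 1.4 mA, V_CE ≈ 10 V

Base loop: V_CC = I_B·R_B + V_BE, so I_B = (11 − 0.7)/1500 kΩ = 0.00687 mA.
In the active region I_C = β·I_B = 200 × 0.00687 = 1.37 mA.
Collector loop: V_CE = V_CC − I_C·R_C = 11 − 1.37×0.68 = 10.1 V.
Since V_CE = 10.1 V > V_CE(sat) ≈ 0.2 V, the transistor is in the active region as assumed.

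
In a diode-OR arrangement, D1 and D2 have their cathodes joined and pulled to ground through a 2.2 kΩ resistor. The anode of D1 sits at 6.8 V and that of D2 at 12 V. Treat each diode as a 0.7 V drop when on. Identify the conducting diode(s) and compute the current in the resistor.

Assume both conduct. Then node N would need to be at both 6.8−0.7 = 6.1 V and 12−0.7 = 11.3 V, which is impossible.
Assume only D2 conducts: V_N = 12 − 0.7 = 11.3 V, so I_R = 11.3/2.2 = 5.14 mA.
Check D1: its anode-to-cathode voltage is 6.8 − 11.3 = -4.5 V < 0.7 V, so it is off. The assumption is consistent.

Only D2 conducts; I_R ≈ 5.1 mA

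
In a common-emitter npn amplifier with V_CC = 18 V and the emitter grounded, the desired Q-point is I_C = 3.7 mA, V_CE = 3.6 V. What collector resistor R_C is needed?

Collector loop: V_CC = I_C·R_C + V_CE.
R_C = (V_CC − V_CE)/I_C = (18 − 3.6)/3.7 = 3.89 kΩ.

R_C ≈ 3.9 kΩ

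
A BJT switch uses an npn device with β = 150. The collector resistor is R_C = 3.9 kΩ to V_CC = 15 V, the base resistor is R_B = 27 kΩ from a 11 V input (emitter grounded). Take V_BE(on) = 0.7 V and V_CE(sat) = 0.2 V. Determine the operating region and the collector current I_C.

Assume active: I_B = (11 − 0.7)/27 = 0.381 mA, giving I_C = β·I_B = 57.2 mA.
But then V_CE = 15 − 57.2×3.9 = -208 V < V_CE(sat) = 0.2 V — impossible in the active region.
So the transistor is saturated. With V_CE = 0.2 V, I_C = (V_CC − 0.2)/R_C = 14.8/3.9 = 3.79 mA.
Check: β·I_B = 57.2 mA > I_C = 3.79 mA, confirming saturation.

saturation; I_C ≈ 3.8 mA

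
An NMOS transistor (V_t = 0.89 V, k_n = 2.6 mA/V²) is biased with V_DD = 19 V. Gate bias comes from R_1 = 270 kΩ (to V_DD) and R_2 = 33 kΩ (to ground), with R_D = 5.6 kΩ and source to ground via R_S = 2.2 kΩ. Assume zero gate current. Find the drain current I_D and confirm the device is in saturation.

I_D ≈ 0.31 mA

V_G = V_DD·R_2/(R_1+R_2) = 19×33/303 = 2.07 V.
Assume saturation: I_D = (k_n/2)(V_GS − V_t)² with V_GS = V_G − I_D·R_S = 2.07 − 2.2·I_D.
Substituting gives 6.29·I_D² − 7.75·I_D + 1.81 = 0, with roots I_D = 0.313 or 0.918 mA.
The root I_D = 0.918 mA gives V_GS = 0.0497 V ≤ V_t, so take I_D = 0.313 mA.
Then V_GS = 1.38 V and V_DS = V_DD − I_D(R_D+R_S) = 19 − 0.313×7.8 = 16.6 V.
Saturation requires V_DS ≥ V_GS − V_t = 0.491 V; 16.6 ≥ 0.491 ✓.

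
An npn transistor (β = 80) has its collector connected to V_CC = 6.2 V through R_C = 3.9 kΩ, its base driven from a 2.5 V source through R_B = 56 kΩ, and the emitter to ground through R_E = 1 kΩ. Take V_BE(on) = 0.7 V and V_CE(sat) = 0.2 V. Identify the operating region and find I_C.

Assume active. Base-emitter loop: I_B = (V_BB − V_BE)/(R_B + (β+1)R_E) = (2.5 − 0.7)/(56 + 81×1) = 0.0131 mA.
I_C = β·I_B = 80×0.0131 = 1.05 mA.
V_CE = V_CC − I_C·R_C − I_E·R_E = 6.2 − 1.05×3.9 − 1.06×1 = 1.04 V > V_CE(sat), so the active-region assumption holds.

active; I_C ≈ 1.1 mA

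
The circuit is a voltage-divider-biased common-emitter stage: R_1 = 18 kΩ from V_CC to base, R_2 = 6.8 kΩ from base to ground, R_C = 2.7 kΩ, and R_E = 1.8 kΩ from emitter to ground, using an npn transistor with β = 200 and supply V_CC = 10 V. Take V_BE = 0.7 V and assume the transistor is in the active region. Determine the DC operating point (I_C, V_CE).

Thevenize the base divider: V_Th = V_CC·R_2/(R_1+R_2) = 10×6.8/24.8 = 2.74 V, R_Th = R_1‖R_2 = 4.94 kΩ.
Base-emitter loop: V_Th = I_B·R_Th + V_BE + (β+1)I_B·R_E, so I_B = (2.74 − 0.7) / (4.94 + 201×1.8) = 0.00557 mA.
I_C = β·I_B = 200×0.00557 = 1.11 mA, and I_E = (β+1)I_B = 1.12 mA.
V_CE = V_CC − I_C·R_C − I_E·R_E = 10 − 1.11×2.7 − 1.12×1.8 = 4.98 V.
V_CE = 4.98 V > 0.2 V confirms active-region operation.

I_C ≈ 1.1 mA, V_CE ≈ 5 V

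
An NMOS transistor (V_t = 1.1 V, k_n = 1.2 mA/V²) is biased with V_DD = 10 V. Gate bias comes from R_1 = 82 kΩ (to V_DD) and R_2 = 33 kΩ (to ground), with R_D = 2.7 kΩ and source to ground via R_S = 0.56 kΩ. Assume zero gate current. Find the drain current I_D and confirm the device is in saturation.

I_D ≈ 0.93 mA

V_G = V_DD·R_2/(R_1+R_2) = 10×33/115 = 2.87 V.
Assume saturation: I_D = (k_n/2)(V_GS − V_t)² with V_GS = V_G − I_D·R_S = 2.87 − 0.56·I_D.
Substituting gives 0.188·I_D² − 2.19·I_D + 1.88 = 0, with roots I_D = 0.933 or 10.7 mA.
The root I_D = 10.7 mA gives V_GS = -3.12 V ≤ V_t, so take I_D = 0.933 mA.
Then V_GS = 2.35 V and V_DS = V_DD − I_D(R_D+R_S) = 10 − 0.933×3.26 = 6.96 V.
Saturation requires V_DS ≥ V_GS − V_t = 1.25 V; 6.96 ≥ 1.25 ✓.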